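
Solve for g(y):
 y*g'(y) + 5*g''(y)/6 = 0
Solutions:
 g(y) = C1 + C2*erf(sqrt(15)*y/5)


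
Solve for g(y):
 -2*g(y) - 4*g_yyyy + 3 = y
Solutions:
 g(y) = -y/2 + (C1*sin(2^(1/4)*y/2) + C2*cos(2^(1/4)*y/2))*exp(-2^(1/4)*y/2) + (C3*sin(2^(1/4)*y/2) + C4*cos(2^(1/4)*y/2))*exp(2^(1/4)*y/2) + 3/2


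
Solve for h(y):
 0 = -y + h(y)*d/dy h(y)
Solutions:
 h(y) = -sqrt(C1 + y^2)
 h(y) = sqrt(C1 + y^2)


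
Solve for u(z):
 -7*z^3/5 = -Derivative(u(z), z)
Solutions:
 u(z) = C1 + 7*z^4/20


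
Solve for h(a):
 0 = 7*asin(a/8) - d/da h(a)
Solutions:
 h(a) = C1 + 7*a*asin(a/8) + 7*sqrt(64 - a^2)


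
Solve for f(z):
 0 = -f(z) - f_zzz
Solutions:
 f(z) = C3*exp(-z) + (C1*sin(sqrt(3)*z/2) + C2*cos(sqrt(3)*z/2))*exp(z/2)


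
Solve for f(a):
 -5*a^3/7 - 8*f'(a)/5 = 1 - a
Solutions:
 f(a) = C1 - 25*a^4/224 + 5*a^2/16 - 5*a/8


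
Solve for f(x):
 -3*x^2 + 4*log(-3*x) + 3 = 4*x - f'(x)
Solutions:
 f(x) = C1 + x^3 + 2*x^2 - 4*x*log(-x) + x*(1 - 4*log(3))


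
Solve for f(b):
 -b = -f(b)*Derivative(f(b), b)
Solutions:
 f(b) = -sqrt(C1 + b^2)
 f(b) = sqrt(C1 + b^2)


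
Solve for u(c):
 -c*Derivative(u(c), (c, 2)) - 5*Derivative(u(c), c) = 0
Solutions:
 u(c) = C1 + C2/c^4


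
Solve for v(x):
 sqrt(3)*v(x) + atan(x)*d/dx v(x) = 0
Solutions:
 v(x) = C1*exp(-sqrt(3)*Integral(1/atan(x), x))


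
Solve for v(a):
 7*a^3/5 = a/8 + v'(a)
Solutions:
 v(a) = C1 + 7*a^4/20 - a^2/16


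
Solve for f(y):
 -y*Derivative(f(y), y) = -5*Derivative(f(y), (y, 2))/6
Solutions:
 f(y) = C1 + C2*erfi(sqrt(15)*y/5)


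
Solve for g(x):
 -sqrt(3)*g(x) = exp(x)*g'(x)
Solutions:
 g(x) = C1*exp(sqrt(3)*exp(-x))


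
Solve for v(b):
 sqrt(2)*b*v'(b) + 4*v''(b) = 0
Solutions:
 v(b) = C1 + C2*erf(2^(3/4)*b/4)


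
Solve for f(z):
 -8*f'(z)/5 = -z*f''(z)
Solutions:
 f(z) = C1 + C2*z^(13/5)


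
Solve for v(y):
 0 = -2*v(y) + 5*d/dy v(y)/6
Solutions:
 v(y) = C1*exp(12*y/5)


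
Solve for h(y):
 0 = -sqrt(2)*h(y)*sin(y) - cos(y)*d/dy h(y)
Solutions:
 h(y) = C1*cos(y)^(sqrt(2))


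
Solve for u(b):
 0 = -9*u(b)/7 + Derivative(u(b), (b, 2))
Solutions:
 u(b) = C1*exp(-3*sqrt(7)*b/7) + C2*exp(3*sqrt(7)*b/7)


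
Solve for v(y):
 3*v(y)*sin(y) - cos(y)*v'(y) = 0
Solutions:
 v(y) = C1/cos(y)^3


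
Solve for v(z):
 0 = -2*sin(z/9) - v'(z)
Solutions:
 v(z) = C1 + 18*cos(z/9)


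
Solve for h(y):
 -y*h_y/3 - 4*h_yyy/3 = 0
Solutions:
 h(y) = C1 + Integral(C2*airyai(-2^(1/3)*y/2) + C3*airybi(-2^(1/3)*y/2), y)


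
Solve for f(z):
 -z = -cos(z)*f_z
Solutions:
 f(z) = C1 + Integral(z/cos(z), z)


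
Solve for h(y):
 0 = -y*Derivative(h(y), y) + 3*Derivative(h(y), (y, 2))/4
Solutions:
 h(y) = C1 + C2*erfi(sqrt(6)*y/3)


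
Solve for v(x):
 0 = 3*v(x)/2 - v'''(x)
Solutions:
 v(x) = C3*exp(2^(2/3)*3^(1/3)*x/2) + (C1*sin(2^(2/3)*3^(5/6)*x/4) + C2*cos(2^(2/3)*3^(5/6)*x/4))*exp(-2^(2/3)*3^(1/3)*x/4)


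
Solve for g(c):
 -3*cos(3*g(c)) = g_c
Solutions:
 g(c) = -asin((C1 + exp(18*c))/(C1 - exp(18*c)))/3 + pi/3
 g(c) = asin((C1 + exp(18*c))/(C1 - exp(18*c)))/3


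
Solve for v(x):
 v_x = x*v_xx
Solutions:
 v(x) = C1 + C2*x^2


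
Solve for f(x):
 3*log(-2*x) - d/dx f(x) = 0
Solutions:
 f(x) = C1 + 3*x*log(-x) + 3*x*(-1 + log(2))


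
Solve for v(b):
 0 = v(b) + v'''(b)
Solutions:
 v(b) = C3*exp(-b) + (C1*sin(sqrt(3)*b/2) + C2*cos(sqrt(3)*b/2))*exp(b/2)


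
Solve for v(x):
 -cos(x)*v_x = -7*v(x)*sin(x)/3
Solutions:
 v(x) = C1/cos(x)^(7/3)


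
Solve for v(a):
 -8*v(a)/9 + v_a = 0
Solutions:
 v(a) = C1*exp(8*a/9)


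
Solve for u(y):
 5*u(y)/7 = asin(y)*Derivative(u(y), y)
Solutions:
 u(y) = C1*exp(5*Integral(1/asin(y), y)/7)


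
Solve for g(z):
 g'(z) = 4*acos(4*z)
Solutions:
 g(z) = C1 + 4*z*acos(4*z) - sqrt(1 - 16*z^2)


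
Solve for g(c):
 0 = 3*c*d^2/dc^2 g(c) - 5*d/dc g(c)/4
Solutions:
 g(c) = C1 + C2*c^(17/12)


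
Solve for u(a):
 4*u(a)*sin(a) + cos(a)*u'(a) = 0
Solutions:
 u(a) = C1*cos(a)^4


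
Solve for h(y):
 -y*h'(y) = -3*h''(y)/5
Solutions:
 h(y) = C1 + C2*erfi(sqrt(30)*y/6)


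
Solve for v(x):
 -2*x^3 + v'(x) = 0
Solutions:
 v(x) = C1 + x^4/2


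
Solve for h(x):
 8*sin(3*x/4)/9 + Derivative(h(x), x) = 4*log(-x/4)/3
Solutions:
 h(x) = C1 + 4*x*log(-x)/3 - 8*x*log(2)/3 - 4*x/3 + 32*cos(3*x/4)/27


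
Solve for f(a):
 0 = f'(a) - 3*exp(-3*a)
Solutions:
 f(a) = C1 - exp(-3*a)


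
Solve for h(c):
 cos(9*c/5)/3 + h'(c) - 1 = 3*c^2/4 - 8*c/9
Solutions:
 h(c) = C1 + c^3/4 - 4*c^2/9 + c - 5*sin(9*c/5)/27


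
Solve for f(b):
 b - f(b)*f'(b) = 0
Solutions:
 f(b) = -sqrt(C1 + b^2)
 f(b) = sqrt(C1 + b^2)


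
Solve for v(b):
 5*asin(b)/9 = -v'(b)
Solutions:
 v(b) = C1 - 5*b*asin(b)/9 - 5*sqrt(1 - b^2)/9


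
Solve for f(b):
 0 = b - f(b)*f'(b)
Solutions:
 f(b) = -sqrt(C1 + b^2)
 f(b) = sqrt(C1 + b^2)


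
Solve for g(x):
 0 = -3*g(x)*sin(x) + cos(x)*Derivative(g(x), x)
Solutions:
 g(x) = C1/cos(x)^3


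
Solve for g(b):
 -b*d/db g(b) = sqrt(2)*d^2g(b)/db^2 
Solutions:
 g(b) = C1 + C2*erf(2^(1/4)*b/2)


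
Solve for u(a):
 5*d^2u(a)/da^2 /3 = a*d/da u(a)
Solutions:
 u(a) = C1 + C2*erfi(sqrt(30)*a/10)


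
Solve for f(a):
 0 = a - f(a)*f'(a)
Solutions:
 f(a) = -sqrt(C1 + a^2)
 f(a) = sqrt(C1 + a^2)


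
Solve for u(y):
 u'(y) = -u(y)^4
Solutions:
 u(y) = (-3^(2/3) - 3*3^(1/6)*I)*(1/(C1 + y))^(1/3)/6
 u(y) = (-3^(2/3) + 3*3^(1/6)*I)*(1/(C1 + y))^(1/3)/6
 u(y) = (1/(C1 + 3*y))^(1/3)


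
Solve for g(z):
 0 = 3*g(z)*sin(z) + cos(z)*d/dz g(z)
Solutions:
 g(z) = C1*cos(z)^3


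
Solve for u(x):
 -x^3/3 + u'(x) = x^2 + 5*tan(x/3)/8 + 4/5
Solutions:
 u(x) = C1 + x^4/12 + x^3/3 + 4*x/5 - 15*log(cos(x/3))/8


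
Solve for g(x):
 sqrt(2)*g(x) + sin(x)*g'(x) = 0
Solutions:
 g(x) = C1*(cos(x) + 1)^(sqrt(2)/2)/(cos(x) - 1)^(sqrt(2)/2)


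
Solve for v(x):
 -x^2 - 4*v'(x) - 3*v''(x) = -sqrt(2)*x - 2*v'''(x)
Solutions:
 v(x) = C1 + C2*exp(x*(3 - sqrt(41))/4) + C3*exp(x*(3 + sqrt(41))/4) - x^3/12 + sqrt(2)*x^2/8 + 3*x^2/16 - 17*x/32 - 3*sqrt(2)*x/16


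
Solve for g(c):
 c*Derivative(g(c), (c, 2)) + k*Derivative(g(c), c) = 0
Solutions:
 g(c) = C1 + c^(1 - re(k))*(C2*sin(log(c)*Abs(im(k))) + C3*cos(log(c)*im(k)))


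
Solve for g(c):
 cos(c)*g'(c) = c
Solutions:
 g(c) = C1 + Integral(c/cos(c), c)


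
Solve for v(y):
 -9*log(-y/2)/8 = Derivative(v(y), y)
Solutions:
 v(y) = C1 - 9*y*log(-y)/8 + 9*y*(log(2) + 1)/8


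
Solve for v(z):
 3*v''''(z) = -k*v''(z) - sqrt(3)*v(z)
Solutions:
 v(z) = C1*exp(-sqrt(6)*z*sqrt(-k - sqrt(k^2 - 12*sqrt(3)))/6) + C2*exp(sqrt(6)*z*sqrt(-k - sqrt(k^2 - 12*sqrt(3)))/6) + C3*exp(-sqrt(6)*z*sqrt(-k + sqrt(k^2 - 12*sqrt(3)))/6) + C4*exp(sqrt(6)*z*sqrt(-k + sqrt(k^2 - 12*sqrt(3)))/6)


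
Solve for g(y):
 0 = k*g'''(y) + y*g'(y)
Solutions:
 g(y) = C1 + Integral(C2*airyai(y*(-1/k)^(1/3)) + C3*airybi(y*(-1/k)^(1/3)), y)


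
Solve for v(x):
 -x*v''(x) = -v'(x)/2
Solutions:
 v(x) = C1 + C2*x^(3/2)


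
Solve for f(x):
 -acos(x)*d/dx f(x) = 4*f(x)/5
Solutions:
 f(x) = C1*exp(-4*Integral(1/acos(x), x)/5)


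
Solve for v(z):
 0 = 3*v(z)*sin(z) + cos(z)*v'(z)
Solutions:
 v(z) = C1*cos(z)^3


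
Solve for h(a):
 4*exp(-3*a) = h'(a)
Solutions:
 h(a) = C1 - 4*exp(-3*a)/3


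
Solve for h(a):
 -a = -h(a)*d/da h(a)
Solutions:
 h(a) = -sqrt(C1 + a^2)
 h(a) = sqrt(C1 + a^2)


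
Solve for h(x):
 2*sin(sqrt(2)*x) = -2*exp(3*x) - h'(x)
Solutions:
 h(x) = C1 - 2*exp(3*x)/3 + sqrt(2)*cos(sqrt(2)*x)


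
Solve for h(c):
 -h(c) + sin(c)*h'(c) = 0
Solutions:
 h(c) = C1*sqrt(cos(c) - 1)/sqrt(cos(c) + 1)


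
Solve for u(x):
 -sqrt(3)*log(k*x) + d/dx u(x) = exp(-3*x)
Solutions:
 u(x) = C1 + sqrt(3)*x*log(k*x) - sqrt(3)*x - exp(-3*x)/3


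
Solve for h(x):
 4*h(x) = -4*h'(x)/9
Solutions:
 h(x) = C1*exp(-9*x)


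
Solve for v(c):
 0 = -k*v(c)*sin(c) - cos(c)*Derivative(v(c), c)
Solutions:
 v(c) = C1*exp(k*log(cos(c)))


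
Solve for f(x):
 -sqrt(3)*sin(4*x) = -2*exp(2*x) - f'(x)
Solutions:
 f(x) = C1 - exp(2*x) - sqrt(3)*cos(4*x)/4


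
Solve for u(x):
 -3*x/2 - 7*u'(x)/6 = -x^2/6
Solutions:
 u(x) = C1 + x^3/21 - 9*x^2/14


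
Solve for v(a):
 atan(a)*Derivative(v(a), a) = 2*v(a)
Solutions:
 v(a) = C1*exp(2*Integral(1/atan(a), a))


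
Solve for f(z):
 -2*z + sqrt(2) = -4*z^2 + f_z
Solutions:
 f(z) = C1 + 4*z^3/3 - z^2 + sqrt(2)*z


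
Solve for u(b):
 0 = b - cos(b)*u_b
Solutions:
 u(b) = C1 + Integral(b/cos(b), b)


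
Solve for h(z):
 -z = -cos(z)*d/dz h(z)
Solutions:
 h(z) = C1 + Integral(z/cos(z), z)


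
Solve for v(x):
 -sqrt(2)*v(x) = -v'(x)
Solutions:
 v(x) = C1*exp(sqrt(2)*x)


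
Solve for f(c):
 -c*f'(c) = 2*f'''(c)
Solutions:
 f(c) = C1 + Integral(C2*airyai(-2^(2/3)*c/2) + C3*airybi(-2^(2/3)*c/2), c)


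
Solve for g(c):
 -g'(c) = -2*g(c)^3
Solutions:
 g(c) = -sqrt(2)*sqrt(-1/(C1 + 2*c))/2
 g(c) = sqrt(2)*sqrt(-1/(C1 + 2*c))/2


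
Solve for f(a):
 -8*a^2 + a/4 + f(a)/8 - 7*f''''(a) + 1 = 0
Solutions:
 f(a) = C1*exp(-686^(1/4)*a/14) + C2*exp(686^(1/4)*a/14) + C3*sin(686^(1/4)*a/14) + C4*cos(686^(1/4)*a/14) + 64*a^2 - 2*a - 8


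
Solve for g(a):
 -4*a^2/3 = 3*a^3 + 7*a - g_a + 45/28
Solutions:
 g(a) = C1 + 3*a^4/4 + 4*a^3/9 + 7*a^2/2 + 45*a/28


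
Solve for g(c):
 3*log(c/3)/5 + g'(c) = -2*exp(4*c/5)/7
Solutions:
 g(c) = C1 - 3*c*log(c)/5 + 3*c*(1 + log(3))/5 - 5*exp(4*c/5)/14


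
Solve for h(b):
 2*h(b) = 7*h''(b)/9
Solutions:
 h(b) = C1*exp(-3*sqrt(14)*b/7) + C2*exp(3*sqrt(14)*b/7)


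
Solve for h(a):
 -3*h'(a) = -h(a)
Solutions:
 h(a) = C1*exp(a/3)


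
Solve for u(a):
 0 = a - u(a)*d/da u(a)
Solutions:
 u(a) = -sqrt(C1 + a^2)
 u(a) = sqrt(C1 + a^2)


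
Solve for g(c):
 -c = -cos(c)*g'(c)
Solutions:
 g(c) = C1 + Integral(c/cos(c), c)


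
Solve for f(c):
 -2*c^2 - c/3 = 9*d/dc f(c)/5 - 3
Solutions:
 f(c) = C1 - 10*c^3/27 - 5*c^2/54 + 5*c/3


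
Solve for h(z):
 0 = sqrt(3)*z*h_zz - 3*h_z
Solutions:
 h(z) = C1 + C2*z^(1 + sqrt(3))


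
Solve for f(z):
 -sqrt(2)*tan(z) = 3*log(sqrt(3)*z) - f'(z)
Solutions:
 f(z) = C1 + 3*z*log(z) - 3*z + 3*z*log(3)/2 - sqrt(2)*log(cos(z))


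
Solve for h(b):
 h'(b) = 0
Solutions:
 h(b) = C1


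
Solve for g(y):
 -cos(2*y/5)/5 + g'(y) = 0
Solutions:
 g(y) = C1 + sin(2*y/5)/2


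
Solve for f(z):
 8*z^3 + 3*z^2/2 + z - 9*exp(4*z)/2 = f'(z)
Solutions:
 f(z) = C1 + 2*z^4 + z^3/2 + z^2/2 - 9*exp(4*z)/8


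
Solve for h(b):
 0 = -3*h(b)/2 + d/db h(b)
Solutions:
 h(b) = C1*exp(3*b/2)


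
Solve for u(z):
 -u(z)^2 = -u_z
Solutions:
 u(z) = -1/(C1 + z)


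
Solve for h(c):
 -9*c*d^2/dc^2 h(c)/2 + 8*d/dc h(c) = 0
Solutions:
 h(c) = C1 + C2*c^(25/9)


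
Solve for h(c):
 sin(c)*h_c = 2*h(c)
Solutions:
 h(c) = C1*(cos(c) - 1)/(cos(c) + 1)


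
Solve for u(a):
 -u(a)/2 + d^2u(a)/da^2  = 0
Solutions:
 u(a) = C1*exp(-sqrt(2)*a/2) + C2*exp(sqrt(2)*a/2)


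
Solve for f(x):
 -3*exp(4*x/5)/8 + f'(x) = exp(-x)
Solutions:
 f(x) = C1 + 15*exp(4*x/5)/32 - exp(-x)


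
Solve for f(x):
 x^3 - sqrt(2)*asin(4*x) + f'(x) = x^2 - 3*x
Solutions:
 f(x) = C1 - x^4/4 + x^3/3 - 3*x^2/2 + sqrt(2)*(x*asin(4*x) + sqrt(1 - 16*x^2)/4)


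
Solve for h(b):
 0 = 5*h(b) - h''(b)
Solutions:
 h(b) = C1*exp(-sqrt(5)*b) + C2*exp(sqrt(5)*b)


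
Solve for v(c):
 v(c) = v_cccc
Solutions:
 v(c) = C1*exp(-c) + C2*exp(c) + C3*sin(c) + C4*cos(c)


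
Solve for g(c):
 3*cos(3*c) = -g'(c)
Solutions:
 g(c) = C1 - sin(3*c)


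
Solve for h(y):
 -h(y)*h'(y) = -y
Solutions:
 h(y) = -sqrt(C1 + y^2)
 h(y) = sqrt(C1 + y^2)


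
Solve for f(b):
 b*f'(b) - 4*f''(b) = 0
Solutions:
 f(b) = C1 + C2*erfi(sqrt(2)*b/4)


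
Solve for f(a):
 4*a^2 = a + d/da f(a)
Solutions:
 f(a) = C1 + 4*a^3/3 - a^2/2


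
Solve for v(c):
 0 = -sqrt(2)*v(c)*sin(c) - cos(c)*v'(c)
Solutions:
 v(c) = C1*cos(c)^(sqrt(2))


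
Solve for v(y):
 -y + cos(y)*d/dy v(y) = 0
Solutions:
 v(y) = C1 + Integral(y/cos(y), y)


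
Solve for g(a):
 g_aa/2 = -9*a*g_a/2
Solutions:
 g(a) = C1 + C2*erf(3*sqrt(2)*a/2)


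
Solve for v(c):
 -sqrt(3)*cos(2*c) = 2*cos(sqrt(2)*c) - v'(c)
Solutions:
 v(c) = C1 + sqrt(3)*sin(2*c)/2 + sqrt(2)*sin(sqrt(2)*c)


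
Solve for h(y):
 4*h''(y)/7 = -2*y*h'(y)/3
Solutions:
 h(y) = C1 + C2*erf(sqrt(21)*y/6)


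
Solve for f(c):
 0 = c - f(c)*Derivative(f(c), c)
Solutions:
 f(c) = -sqrt(C1 + c^2)
 f(c) = sqrt(C1 + c^2)


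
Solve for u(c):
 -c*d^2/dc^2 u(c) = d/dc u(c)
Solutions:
 u(c) = C1 + C2*log(c)


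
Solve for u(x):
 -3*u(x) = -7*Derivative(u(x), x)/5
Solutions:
 u(x) = C1*exp(15*x/7)


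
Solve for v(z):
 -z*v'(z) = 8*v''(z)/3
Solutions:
 v(z) = C1 + C2*erf(sqrt(3)*z/4)


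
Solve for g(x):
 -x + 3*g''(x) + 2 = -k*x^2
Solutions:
 g(x) = C1 + C2*x - k*x^4/36 + x^3/18 - x^2/3


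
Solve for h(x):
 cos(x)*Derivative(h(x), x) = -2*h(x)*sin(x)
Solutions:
 h(x) = C1*cos(x)^2


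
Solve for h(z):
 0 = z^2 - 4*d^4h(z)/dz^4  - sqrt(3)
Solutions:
 h(z) = C1 + C2*z + C3*z^2 + C4*z^3 + z^6/1440 - sqrt(3)*z^4/96


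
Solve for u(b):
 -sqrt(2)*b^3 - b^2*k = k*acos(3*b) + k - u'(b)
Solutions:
 u(b) = C1 + sqrt(2)*b^4/4 + b^3*k/3 + b*k + k*(b*acos(3*b) - sqrt(1 - 9*b^2)/3)


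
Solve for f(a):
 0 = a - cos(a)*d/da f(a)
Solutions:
 f(a) = C1 + Integral(a/cos(a), a)


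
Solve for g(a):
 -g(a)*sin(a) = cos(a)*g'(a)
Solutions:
 g(a) = C1*cos(a)


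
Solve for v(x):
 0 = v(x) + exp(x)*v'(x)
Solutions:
 v(x) = C1*exp(exp(-x))


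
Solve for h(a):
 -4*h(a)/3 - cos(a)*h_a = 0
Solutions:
 h(a) = C1*(sin(a) - 1)^(2/3)/(sin(a) + 1)^(2/3)


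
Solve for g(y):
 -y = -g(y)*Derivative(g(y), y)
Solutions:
 g(y) = -sqrt(C1 + y^2)
 g(y) = sqrt(C1 + y^2)


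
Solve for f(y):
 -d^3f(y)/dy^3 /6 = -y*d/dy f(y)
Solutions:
 f(y) = C1 + Integral(C2*airyai(6^(1/3)*y) + C3*airybi(6^(1/3)*y), y)


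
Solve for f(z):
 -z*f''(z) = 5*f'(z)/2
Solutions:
 f(z) = C1 + C2/z^(3/2)


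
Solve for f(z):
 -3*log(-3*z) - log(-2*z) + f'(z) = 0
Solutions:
 f(z) = C1 + 4*z*log(-z) + z*(-4 + log(54))


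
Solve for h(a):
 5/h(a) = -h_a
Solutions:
 h(a) = -sqrt(C1 - 10*a)
 h(a) = sqrt(C1 - 10*a)


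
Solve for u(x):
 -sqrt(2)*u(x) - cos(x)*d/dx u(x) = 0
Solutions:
 u(x) = C1*(sin(x) - 1)^(sqrt(2)/2)/(sin(x) + 1)^(sqrt(2)/2)


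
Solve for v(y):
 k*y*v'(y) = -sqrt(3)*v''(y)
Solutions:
 v(y) = Piecewise((-sqrt(2)*3^(1/4)*sqrt(pi)*C1*erf(sqrt(2)*3^(3/4)*sqrt(k)*y/6)/(2*sqrt(k)) - C2, (k > 0) | (k < 0)), (-C1*y - C2, True))


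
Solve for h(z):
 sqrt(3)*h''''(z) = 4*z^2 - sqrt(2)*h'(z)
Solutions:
 h(z) = C1 + C4*exp(-2^(1/6)*3^(5/6)*z/3) + 2*sqrt(2)*z^3/3 + (C2*sin(2^(1/6)*3^(1/3)*z/2) + C3*cos(2^(1/6)*3^(1/3)*z/2))*exp(2^(1/6)*3^(5/6)*z/6)


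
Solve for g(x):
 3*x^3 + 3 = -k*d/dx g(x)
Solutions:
 g(x) = C1 - 3*x^4/(4*k) - 3*x/k


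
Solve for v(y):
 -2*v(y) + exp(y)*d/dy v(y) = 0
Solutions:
 v(y) = C1*exp(-2*exp(-y))


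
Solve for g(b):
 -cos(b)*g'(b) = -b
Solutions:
 g(b) = C1 + Integral(b/cos(b), b)


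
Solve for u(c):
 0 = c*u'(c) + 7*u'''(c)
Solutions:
 u(c) = C1 + Integral(C2*airyai(-7^(2/3)*c/7) + C3*airybi(-7^(2/3)*c/7), c)


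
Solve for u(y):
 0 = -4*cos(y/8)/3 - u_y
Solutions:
 u(y) = C1 - 32*sin(y/8)/3


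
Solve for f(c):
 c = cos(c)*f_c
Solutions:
 f(c) = C1 + Integral(c/cos(c), c)


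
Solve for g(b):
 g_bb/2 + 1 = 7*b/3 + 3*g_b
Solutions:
 g(b) = C1 + C2*exp(6*b) - 7*b^2/18 + 11*b/54


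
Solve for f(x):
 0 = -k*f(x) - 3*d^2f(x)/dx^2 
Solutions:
 f(x) = C1*exp(-sqrt(3)*x*sqrt(-k)/3) + C2*exp(sqrt(3)*x*sqrt(-k)/3)


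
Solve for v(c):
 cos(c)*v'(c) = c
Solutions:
 v(c) = C1 + Integral(c/cos(c), c)


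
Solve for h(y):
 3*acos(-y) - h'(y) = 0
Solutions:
 h(y) = C1 + 3*y*acos(-y) + 3*sqrt(1 - y^2)


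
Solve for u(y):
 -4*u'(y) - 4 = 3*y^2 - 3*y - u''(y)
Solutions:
 u(y) = C1 + C2*exp(4*y) - y^3/4 + 3*y^2/16 - 29*y/32


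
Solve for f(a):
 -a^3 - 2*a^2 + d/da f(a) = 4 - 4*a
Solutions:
 f(a) = C1 + a^4/4 + 2*a^3/3 - 2*a^2 + 4*a


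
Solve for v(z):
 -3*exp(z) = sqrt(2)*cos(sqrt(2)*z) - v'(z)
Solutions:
 v(z) = C1 + 3*exp(z) + sin(sqrt(2)*z)


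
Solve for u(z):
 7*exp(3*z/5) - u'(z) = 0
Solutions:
 u(z) = C1 + 35*exp(3*z/5)/3


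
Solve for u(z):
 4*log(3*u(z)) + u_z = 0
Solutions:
 Integral(1/(log(_y) + log(3)), (_y, u(z)))/4 = C1 - z


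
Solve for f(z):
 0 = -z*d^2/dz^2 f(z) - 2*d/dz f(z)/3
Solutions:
 f(z) = C1 + C2*z^(1/3)


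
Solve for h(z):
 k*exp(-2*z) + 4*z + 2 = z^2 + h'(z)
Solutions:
 h(z) = C1 - k*exp(-2*z)/2 - z^3/3 + 2*z^2 + 2*z


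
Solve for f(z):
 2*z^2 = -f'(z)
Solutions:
 f(z) = C1 - 2*z^3/3


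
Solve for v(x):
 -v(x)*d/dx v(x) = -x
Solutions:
 v(x) = -sqrt(C1 + x^2)
 v(x) = sqrt(C1 + x^2)


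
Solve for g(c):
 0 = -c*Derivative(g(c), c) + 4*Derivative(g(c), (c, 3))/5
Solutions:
 g(c) = C1 + Integral(C2*airyai(10^(1/3)*c/2) + C3*airybi(10^(1/3)*c/2), c)


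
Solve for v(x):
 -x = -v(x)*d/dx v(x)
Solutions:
 v(x) = -sqrt(C1 + x^2)
 v(x) = sqrt(C1 + x^2)


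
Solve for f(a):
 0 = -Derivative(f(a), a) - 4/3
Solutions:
 f(a) = C1 - 4*a/3


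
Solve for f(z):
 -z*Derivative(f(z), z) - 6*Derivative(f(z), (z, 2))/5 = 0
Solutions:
 f(z) = C1 + C2*erf(sqrt(15)*z/6)


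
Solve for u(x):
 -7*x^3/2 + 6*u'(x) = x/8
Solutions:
 u(x) = C1 + 7*x^4/48 + x^2/96


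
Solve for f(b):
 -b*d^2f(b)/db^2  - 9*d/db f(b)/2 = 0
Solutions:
 f(b) = C1 + C2/b^(7/2)


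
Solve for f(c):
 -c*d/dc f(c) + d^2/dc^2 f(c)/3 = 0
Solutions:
 f(c) = C1 + C2*erfi(sqrt(6)*c/2)


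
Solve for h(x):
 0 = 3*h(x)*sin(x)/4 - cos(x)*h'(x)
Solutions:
 h(x) = C1/cos(x)^(3/4)


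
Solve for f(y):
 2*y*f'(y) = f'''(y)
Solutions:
 f(y) = C1 + Integral(C2*airyai(2^(1/3)*y) + C3*airybi(2^(1/3)*y), y)


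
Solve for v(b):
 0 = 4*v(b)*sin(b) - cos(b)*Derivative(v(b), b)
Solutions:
 v(b) = C1/cos(b)^4


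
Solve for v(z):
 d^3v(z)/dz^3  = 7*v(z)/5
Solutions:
 v(z) = C3*exp(5^(2/3)*7^(1/3)*z/5) + (C1*sin(sqrt(3)*5^(2/3)*7^(1/3)*z/10) + C2*cos(sqrt(3)*5^(2/3)*7^(1/3)*z/10))*exp(-5^(2/3)*7^(1/3)*z/10)


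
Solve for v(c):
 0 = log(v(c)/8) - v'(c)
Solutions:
 Integral(1/(-log(_y) + 3*log(2)), (_y, v(c))) = C1 - c


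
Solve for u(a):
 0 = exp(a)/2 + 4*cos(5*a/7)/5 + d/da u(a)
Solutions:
 u(a) = C1 - exp(a)/2 - 28*sin(5*a/7)/25


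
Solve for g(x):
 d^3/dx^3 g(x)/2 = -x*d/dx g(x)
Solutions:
 g(x) = C1 + Integral(C2*airyai(-2^(1/3)*x) + C3*airybi(-2^(1/3)*x), x)


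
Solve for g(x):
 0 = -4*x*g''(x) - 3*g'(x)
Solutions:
 g(x) = C1 + C2*x^(1/4)


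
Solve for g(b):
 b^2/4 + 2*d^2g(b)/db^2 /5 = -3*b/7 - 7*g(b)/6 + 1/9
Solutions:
 g(b) = C1*sin(sqrt(105)*b/6) + C2*cos(sqrt(105)*b/6) - 3*b^2/14 - 18*b/49 + 178/735


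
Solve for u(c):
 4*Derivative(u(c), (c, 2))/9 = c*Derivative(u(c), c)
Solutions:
 u(c) = C1 + C2*erfi(3*sqrt(2)*c/4)


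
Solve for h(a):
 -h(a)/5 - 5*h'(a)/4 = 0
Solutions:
 h(a) = C1*exp(-4*a/25)


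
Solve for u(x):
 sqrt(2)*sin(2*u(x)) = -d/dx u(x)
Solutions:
 u(x) = pi - acos((-C1 - exp(4*sqrt(2)*x))/(C1 - exp(4*sqrt(2)*x)))/2
 u(x) = acos((-C1 - exp(4*sqrt(2)*x))/(C1 - exp(4*sqrt(2)*x)))/2


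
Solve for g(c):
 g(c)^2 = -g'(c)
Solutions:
 g(c) = 1/(C1 + c)


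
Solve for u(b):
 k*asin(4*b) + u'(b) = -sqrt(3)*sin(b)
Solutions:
 u(b) = C1 - k*(b*asin(4*b) + sqrt(1 - 16*b^2)/4) + sqrt(3)*cos(b)


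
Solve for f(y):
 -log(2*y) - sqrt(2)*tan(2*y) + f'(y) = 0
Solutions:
 f(y) = C1 + y*log(y) - y + y*log(2) - sqrt(2)*log(cos(2*y))/2


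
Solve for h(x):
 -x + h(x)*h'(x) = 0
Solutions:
 h(x) = -sqrt(C1 + x^2)
 h(x) = sqrt(C1 + x^2)


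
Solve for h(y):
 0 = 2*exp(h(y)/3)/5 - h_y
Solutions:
 h(y) = 3*log(-1/(C1 + 2*y)) + 3*log(15)


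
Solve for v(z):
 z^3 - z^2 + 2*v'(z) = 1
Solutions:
 v(z) = C1 - z^4/8 + z^3/6 + z/2


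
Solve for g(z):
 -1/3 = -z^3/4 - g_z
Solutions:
 g(z) = C1 - z^4/16 + z/3


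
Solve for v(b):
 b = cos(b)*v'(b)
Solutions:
 v(b) = C1 + Integral(b/cos(b), b)


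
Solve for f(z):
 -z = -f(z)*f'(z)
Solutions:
 f(z) = -sqrt(C1 + z^2)
 f(z) = sqrt(C1 + z^2)


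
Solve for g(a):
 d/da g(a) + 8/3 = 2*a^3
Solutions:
 g(a) = C1 + a^4/2 - 8*a/3


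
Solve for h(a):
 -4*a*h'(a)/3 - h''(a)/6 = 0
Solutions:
 h(a) = C1 + C2*erf(2*a)


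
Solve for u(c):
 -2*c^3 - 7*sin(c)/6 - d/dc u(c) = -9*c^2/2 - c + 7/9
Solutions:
 u(c) = C1 - c^4/2 + 3*c^3/2 + c^2/2 - 7*c/9 + 7*cos(c)/6


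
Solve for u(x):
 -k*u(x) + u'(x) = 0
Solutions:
 u(x) = C1*exp(k*x)


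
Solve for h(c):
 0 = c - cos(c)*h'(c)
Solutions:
 h(c) = C1 + Integral(c/cos(c), c)


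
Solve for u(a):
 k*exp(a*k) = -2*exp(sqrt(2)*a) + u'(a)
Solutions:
 u(a) = C1 + sqrt(2)*exp(sqrt(2)*a) + exp(a*k)


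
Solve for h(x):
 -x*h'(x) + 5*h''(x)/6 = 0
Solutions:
 h(x) = C1 + C2*erfi(sqrt(15)*x/5)


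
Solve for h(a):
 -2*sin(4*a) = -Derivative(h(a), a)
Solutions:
 h(a) = C1 - cos(4*a)/2


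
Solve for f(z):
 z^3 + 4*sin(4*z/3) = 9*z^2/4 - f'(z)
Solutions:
 f(z) = C1 - z^4/4 + 3*z^3/4 + 3*cos(4*z/3)


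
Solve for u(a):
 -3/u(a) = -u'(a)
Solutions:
 u(a) = -sqrt(C1 + 6*a)
 u(a) = sqrt(C1 + 6*a)


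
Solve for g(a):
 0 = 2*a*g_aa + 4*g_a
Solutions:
 g(a) = C1 + C2/a


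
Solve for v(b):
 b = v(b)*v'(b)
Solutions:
 v(b) = -sqrt(C1 + b^2)
 v(b) = sqrt(C1 + b^2)


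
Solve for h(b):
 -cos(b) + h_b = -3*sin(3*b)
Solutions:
 h(b) = C1 + sin(b) + cos(3*b)


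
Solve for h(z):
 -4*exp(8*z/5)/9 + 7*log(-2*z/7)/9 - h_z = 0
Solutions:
 h(z) = C1 + 7*z*log(-z)/9 + 7*z*(-log(7) - 1 + log(2))/9 - 5*exp(8*z/5)/18


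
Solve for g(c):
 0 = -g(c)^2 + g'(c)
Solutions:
 g(c) = -1/(C1 + c)


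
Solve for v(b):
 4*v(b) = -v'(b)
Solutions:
 v(b) = C1*exp(-4*b)


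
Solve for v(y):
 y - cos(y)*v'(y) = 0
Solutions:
 v(y) = C1 + Integral(y/cos(y), y)


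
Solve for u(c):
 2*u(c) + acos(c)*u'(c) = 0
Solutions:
 u(c) = C1*exp(-2*Integral(1/acos(c), c))


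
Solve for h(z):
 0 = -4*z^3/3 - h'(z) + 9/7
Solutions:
 h(z) = C1 - z^4/3 + 9*z/7


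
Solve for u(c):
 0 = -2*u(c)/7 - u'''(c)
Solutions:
 u(c) = C3*exp(-2^(1/3)*7^(2/3)*c/7) + (C1*sin(2^(1/3)*sqrt(3)*7^(2/3)*c/14) + C2*cos(2^(1/3)*sqrt(3)*7^(2/3)*c/14))*exp(2^(1/3)*7^(2/3)*c/14)


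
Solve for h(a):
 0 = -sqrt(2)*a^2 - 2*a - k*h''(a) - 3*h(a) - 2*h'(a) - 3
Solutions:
 h(a) = C1*exp(a*(sqrt(1 - 3*k) - 1)/k) + C2*exp(-a*(sqrt(1 - 3*k) + 1)/k) - sqrt(2)*a^2/3 - 2*a/3 + 4*sqrt(2)*a/9 + 2*sqrt(2)*k/9 - 5/9 - 8*sqrt(2)/27


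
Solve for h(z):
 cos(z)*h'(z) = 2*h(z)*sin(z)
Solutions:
 h(z) = C1/cos(z)^2


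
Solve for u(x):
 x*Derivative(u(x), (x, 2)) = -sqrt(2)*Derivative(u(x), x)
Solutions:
 u(x) = C1 + C2*x^(1 - sqrt(2))


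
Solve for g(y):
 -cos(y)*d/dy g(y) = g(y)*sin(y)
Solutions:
 g(y) = C1*cos(y)


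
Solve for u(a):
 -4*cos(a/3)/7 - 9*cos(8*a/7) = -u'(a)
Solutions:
 u(a) = C1 + 12*sin(a/3)/7 + 63*sin(8*a/7)/8


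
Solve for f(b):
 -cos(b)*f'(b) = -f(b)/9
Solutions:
 f(b) = C1*(sin(b) + 1)^(1/18)/(sin(b) - 1)^(1/18)


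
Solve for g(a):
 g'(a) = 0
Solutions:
 g(a) = C1


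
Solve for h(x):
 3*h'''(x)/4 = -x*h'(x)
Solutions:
 h(x) = C1 + Integral(C2*airyai(-6^(2/3)*x/3) + C3*airybi(-6^(2/3)*x/3), x)


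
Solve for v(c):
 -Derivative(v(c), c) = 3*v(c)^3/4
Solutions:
 v(c) = -sqrt(2)*sqrt(-1/(C1 - 3*c))
 v(c) = sqrt(2)*sqrt(-1/(C1 - 3*c))


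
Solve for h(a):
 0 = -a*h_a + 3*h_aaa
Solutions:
 h(a) = C1 + Integral(C2*airyai(3^(2/3)*a/3) + C3*airybi(3^(2/3)*a/3), a)


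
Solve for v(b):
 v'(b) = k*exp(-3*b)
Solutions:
 v(b) = C1 - k*exp(-3*b)/3


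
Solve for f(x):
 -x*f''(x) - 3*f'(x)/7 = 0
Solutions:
 f(x) = C1 + C2*x^(4/7)


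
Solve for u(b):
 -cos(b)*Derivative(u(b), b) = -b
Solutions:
 u(b) = C1 + Integral(b/cos(b), b)


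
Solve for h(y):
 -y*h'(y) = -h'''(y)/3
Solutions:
 h(y) = C1 + Integral(C2*airyai(3^(1/3)*y) + C3*airybi(3^(1/3)*y), y)


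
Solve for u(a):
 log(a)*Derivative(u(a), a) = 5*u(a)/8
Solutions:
 u(a) = C1*exp(5*li(a)/8)


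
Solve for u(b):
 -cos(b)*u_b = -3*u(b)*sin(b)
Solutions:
 u(b) = C1/cos(b)^3


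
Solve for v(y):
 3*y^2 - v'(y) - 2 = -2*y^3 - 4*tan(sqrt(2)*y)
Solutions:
 v(y) = C1 + y^4/2 + y^3 - 2*y - 2*sqrt(2)*log(cos(sqrt(2)*y))


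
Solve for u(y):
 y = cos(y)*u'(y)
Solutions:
 u(y) = C1 + Integral(y/cos(y), y)


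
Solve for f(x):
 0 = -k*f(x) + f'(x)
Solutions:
 f(x) = C1*exp(k*x)


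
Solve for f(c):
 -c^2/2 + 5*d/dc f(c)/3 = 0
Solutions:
 f(c) = C1 + c^3/10


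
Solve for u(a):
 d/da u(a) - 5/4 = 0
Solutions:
 u(a) = C1 + 5*a/4


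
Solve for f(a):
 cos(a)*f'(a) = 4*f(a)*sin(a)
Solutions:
 f(a) = C1/cos(a)^4


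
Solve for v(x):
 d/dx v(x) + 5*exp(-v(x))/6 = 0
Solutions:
 v(x) = log(C1 - 5*x/6)


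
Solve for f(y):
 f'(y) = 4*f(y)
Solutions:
 f(y) = C1*exp(4*y)


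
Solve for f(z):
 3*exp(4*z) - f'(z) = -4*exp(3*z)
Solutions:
 f(z) = C1 + 3*exp(4*z)/4 + 4*exp(3*z)/3


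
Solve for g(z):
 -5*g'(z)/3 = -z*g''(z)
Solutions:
 g(z) = C1 + C2*z^(8/3)


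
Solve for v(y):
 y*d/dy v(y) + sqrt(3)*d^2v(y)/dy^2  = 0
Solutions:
 v(y) = C1 + C2*erf(sqrt(2)*3^(3/4)*y/6)


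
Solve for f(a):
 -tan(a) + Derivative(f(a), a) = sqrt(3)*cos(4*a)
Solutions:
 f(a) = C1 - log(cos(a)) + sqrt(3)*sin(4*a)/4


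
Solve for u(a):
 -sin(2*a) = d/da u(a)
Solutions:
 u(a) = C1 + cos(2*a)/2


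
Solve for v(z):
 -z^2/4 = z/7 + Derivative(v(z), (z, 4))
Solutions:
 v(z) = C1 + C2*z + C3*z^2 + C4*z^3 - z^6/1440 - z^5/840


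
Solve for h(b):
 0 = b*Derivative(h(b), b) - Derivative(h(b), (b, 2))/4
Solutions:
 h(b) = C1 + C2*erfi(sqrt(2)*b)


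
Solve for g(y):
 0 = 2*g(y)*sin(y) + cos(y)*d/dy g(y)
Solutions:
 g(y) = C1*cos(y)^2


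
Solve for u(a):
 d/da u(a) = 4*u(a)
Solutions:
 u(a) = C1*exp(4*a)


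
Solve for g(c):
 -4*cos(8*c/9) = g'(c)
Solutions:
 g(c) = C1 - 9*sin(8*c/9)/2


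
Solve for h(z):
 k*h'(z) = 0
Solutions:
 h(z) = C1


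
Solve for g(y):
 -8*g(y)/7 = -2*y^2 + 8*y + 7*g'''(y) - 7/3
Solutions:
 g(y) = C3*exp(-2*7^(1/3)*y/7) + 7*y^2/4 - 7*y + (C1*sin(sqrt(3)*7^(1/3)*y/7) + C2*cos(sqrt(3)*7^(1/3)*y/7))*exp(7^(1/3)*y/7) + 49/24


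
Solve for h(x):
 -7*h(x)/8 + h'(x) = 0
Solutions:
 h(x) = C1*exp(7*x/8)


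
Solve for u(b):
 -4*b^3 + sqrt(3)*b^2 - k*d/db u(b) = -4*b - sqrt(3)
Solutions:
 u(b) = C1 - b^4/k + sqrt(3)*b^3/(3*k) + 2*b^2/k + sqrt(3)*b/k


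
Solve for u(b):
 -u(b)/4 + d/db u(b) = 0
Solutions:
 u(b) = C1*exp(b/4)


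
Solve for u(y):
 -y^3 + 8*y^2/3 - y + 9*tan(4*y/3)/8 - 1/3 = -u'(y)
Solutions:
 u(y) = C1 + y^4/4 - 8*y^3/9 + y^2/2 + y/3 + 27*log(cos(4*y/3))/32


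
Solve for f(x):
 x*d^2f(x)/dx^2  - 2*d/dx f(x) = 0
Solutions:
 f(x) = C1 + C2*x^3


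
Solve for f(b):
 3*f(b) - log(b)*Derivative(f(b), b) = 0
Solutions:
 f(b) = C1*exp(3*li(b))


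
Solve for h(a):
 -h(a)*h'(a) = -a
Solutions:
 h(a) = -sqrt(C1 + a^2)
 h(a) = sqrt(C1 + a^2)


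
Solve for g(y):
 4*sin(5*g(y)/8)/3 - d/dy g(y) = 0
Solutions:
 -4*y/3 + 4*log(cos(5*g(y)/8) - 1)/5 - 4*log(cos(5*g(y)/8) + 1)/5 = C1


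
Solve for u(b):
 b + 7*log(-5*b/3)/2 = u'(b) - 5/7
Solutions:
 u(b) = C1 + b^2/2 + 7*b*log(-b)/2 + b*(-4*log(3) - 39/14 + log(15)/2 + 3*log(5))


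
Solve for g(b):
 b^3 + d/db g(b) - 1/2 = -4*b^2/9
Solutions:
 g(b) = C1 - b^4/4 - 4*b^3/27 + b/2


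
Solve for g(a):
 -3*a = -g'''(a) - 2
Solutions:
 g(a) = C1 + C2*a + C3*a^2 + a^4/8 - a^3/3


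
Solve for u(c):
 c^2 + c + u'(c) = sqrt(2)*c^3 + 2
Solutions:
 u(c) = C1 + sqrt(2)*c^4/4 - c^3/3 - c^2/2 + 2*c


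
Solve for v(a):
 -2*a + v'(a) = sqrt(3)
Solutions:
 v(a) = C1 + a^2 + sqrt(3)*a


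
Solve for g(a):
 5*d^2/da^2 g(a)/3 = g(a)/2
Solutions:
 g(a) = C1*exp(-sqrt(30)*a/10) + C2*exp(sqrt(30)*a/10)


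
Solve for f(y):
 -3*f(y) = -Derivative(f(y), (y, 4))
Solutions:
 f(y) = C1*exp(-3^(1/4)*y) + C2*exp(3^(1/4)*y) + C3*sin(3^(1/4)*y) + C4*cos(3^(1/4)*y)


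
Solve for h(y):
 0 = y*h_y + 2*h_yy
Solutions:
 h(y) = C1 + C2*erf(y/2)


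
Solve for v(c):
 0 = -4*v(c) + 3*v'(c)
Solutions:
 v(c) = C1*exp(4*c/3)


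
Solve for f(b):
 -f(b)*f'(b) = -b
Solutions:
 f(b) = -sqrt(C1 + b^2)
 f(b) = sqrt(C1 + b^2)


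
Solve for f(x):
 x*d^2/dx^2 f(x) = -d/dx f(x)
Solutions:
 f(x) = C1 + C2*log(x)


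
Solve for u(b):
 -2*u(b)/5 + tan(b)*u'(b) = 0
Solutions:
 u(b) = C1*sin(b)^(2/5)


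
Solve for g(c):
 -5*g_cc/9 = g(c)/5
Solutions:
 g(c) = C1*sin(3*c/5) + C2*cos(3*c/5)


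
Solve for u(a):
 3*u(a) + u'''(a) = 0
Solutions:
 u(a) = C3*exp(-3^(1/3)*a) + (C1*sin(3^(5/6)*a/2) + C2*cos(3^(5/6)*a/2))*exp(3^(1/3)*a/2)


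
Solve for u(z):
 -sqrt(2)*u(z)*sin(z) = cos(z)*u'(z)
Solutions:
 u(z) = C1*cos(z)^(sqrt(2))


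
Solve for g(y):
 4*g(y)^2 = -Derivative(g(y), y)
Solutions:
 g(y) = 1/(C1 + 4*y)


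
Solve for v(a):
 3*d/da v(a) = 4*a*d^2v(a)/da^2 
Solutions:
 v(a) = C1 + C2*a^(7/4)


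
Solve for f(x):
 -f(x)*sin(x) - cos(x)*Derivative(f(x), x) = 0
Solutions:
 f(x) = C1*cos(x)


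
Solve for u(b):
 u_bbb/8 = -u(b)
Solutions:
 u(b) = C3*exp(-2*b) + (C1*sin(sqrt(3)*b) + C2*cos(sqrt(3)*b))*exp(b)


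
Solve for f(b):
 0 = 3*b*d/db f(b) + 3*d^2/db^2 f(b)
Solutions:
 f(b) = C1 + C2*erf(sqrt(2)*b/2)


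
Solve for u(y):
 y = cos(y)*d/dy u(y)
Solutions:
 u(y) = C1 + Integral(y/cos(y), y)


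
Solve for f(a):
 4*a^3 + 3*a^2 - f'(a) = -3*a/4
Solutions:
 f(a) = C1 + a^4 + a^3 + 3*a^2/8


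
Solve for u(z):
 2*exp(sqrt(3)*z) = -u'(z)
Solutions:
 u(z) = C1 - 2*sqrt(3)*exp(sqrt(3)*z)/3


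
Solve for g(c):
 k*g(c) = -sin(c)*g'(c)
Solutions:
 g(c) = C1*exp(k*(-log(cos(c) - 1) + log(cos(c) + 1))/2)


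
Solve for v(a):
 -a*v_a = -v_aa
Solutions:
 v(a) = C1 + C2*erfi(sqrt(2)*a/2)


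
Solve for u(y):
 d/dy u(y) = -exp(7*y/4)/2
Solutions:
 u(y) = C1 - 2*exp(7*y/4)/7


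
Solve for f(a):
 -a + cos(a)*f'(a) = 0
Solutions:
 f(a) = C1 + Integral(a/cos(a), a)


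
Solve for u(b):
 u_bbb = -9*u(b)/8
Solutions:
 u(b) = C3*exp(-3^(2/3)*b/2) + (C1*sin(3*3^(1/6)*b/4) + C2*cos(3*3^(1/6)*b/4))*exp(3^(2/3)*b/4)


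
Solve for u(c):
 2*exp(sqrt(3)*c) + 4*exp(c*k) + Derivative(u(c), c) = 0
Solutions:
 u(c) = C1 - 2*sqrt(3)*exp(sqrt(3)*c)/3 - 4*exp(c*k)/k


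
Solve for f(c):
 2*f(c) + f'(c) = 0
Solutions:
 f(c) = C1*exp(-2*c)


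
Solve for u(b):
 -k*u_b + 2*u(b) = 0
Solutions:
 u(b) = C1*exp(2*b/k)


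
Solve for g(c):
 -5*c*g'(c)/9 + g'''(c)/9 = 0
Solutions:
 g(c) = C1 + Integral(C2*airyai(5^(1/3)*c) + C3*airybi(5^(1/3)*c), c)


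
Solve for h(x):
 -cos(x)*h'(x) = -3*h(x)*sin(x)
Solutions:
 h(x) = C1/cos(x)^3


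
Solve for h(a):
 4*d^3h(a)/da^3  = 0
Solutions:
 h(a) = C1 + C2*a + C3*a^2


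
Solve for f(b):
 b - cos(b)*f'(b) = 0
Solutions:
 f(b) = C1 + Integral(b/cos(b), b)


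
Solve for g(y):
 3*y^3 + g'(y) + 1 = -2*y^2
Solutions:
 g(y) = C1 - 3*y^4/4 - 2*y^3/3 - y


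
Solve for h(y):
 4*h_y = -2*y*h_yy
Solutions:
 h(y) = C1 + C2/y


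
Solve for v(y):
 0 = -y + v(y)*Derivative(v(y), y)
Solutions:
 v(y) = -sqrt(C1 + y^2)
 v(y) = sqrt(C1 + y^2)


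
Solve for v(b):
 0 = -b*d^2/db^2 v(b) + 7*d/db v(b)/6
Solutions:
 v(b) = C1 + C2*b^(13/6)


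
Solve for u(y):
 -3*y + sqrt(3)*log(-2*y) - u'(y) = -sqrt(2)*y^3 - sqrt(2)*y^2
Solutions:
 u(y) = C1 + sqrt(2)*y^4/4 + sqrt(2)*y^3/3 - 3*y^2/2 + sqrt(3)*y*log(-y) + sqrt(3)*y*(-1 + log(2))


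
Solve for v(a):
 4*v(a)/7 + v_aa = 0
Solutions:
 v(a) = C1*sin(2*sqrt(7)*a/7) + C2*cos(2*sqrt(7)*a/7)


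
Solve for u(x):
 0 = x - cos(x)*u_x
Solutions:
 u(x) = C1 + Integral(x/cos(x), x)


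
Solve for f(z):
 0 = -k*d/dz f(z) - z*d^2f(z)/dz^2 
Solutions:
 f(z) = C1 + z^(1 - re(k))*(C2*sin(log(z)*Abs(im(k))) + C3*cos(log(z)*im(k)))


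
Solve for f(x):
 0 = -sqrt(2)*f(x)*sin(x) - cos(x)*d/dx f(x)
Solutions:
 f(x) = C1*cos(x)^(sqrt(2))


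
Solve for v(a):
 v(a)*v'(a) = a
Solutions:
 v(a) = -sqrt(C1 + a^2)
 v(a) = sqrt(C1 + a^2)


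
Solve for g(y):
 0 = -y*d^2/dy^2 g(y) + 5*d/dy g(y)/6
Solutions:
 g(y) = C1 + C2*y^(11/6)


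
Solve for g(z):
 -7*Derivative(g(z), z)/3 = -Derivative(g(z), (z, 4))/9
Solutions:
 g(z) = C1 + C4*exp(21^(1/3)*z) + (C2*sin(3^(5/6)*7^(1/3)*z/2) + C3*cos(3^(5/6)*7^(1/3)*z/2))*exp(-21^(1/3)*z/2)


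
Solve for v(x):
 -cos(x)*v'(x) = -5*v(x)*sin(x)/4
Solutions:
 v(x) = C1/cos(x)^(5/4)


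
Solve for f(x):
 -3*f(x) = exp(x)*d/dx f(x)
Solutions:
 f(x) = C1*exp(3*exp(-x))


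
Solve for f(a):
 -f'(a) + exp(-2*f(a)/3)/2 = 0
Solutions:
 f(a) = 3*log(-sqrt(C1 + a)) - 3*log(3)/2
 f(a) = 3*log(C1 + a/3)/2


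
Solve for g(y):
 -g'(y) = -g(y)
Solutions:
 g(y) = C1*exp(y)


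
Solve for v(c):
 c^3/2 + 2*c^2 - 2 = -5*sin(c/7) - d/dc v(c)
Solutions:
 v(c) = C1 - c^4/8 - 2*c^3/3 + 2*c + 35*cos(c/7)


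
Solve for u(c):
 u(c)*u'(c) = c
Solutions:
 u(c) = -sqrt(C1 + c^2)
 u(c) = sqrt(C1 + c^2)


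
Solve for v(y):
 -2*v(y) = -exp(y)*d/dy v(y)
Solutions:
 v(y) = C1*exp(-2*exp(-y))


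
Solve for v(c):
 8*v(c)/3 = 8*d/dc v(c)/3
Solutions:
 v(c) = C1*exp(c)


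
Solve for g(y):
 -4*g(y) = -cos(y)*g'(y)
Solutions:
 g(y) = C1*(sin(y)^2 + 2*sin(y) + 1)/(sin(y)^2 - 2*sin(y) + 1)


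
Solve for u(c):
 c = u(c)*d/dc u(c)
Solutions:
 u(c) = -sqrt(C1 + c^2)
 u(c) = sqrt(C1 + c^2)


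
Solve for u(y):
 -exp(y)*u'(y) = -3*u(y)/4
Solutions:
 u(y) = C1*exp(-3*exp(-y)/4)


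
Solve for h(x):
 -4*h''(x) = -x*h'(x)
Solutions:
 h(x) = C1 + C2*erfi(sqrt(2)*x/4)


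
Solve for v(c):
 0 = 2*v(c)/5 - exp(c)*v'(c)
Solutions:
 v(c) = C1*exp(-2*exp(-c)/5)


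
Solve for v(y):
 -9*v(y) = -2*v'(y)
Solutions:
 v(y) = C1*exp(9*y/2)


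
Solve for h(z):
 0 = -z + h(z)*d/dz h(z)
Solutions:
 h(z) = -sqrt(C1 + z^2)
 h(z) = sqrt(C1 + z^2)


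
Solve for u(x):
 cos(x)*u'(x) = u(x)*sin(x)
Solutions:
 u(x) = C1/cos(x)


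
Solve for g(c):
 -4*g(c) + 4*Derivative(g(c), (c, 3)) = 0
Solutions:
 g(c) = C3*exp(c) + (C1*sin(sqrt(3)*c/2) + C2*cos(sqrt(3)*c/2))*exp(-c/2)


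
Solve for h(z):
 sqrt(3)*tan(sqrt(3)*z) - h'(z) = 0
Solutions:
 h(z) = C1 - log(cos(sqrt(3)*z))


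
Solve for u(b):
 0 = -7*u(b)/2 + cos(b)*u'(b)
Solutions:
 u(b) = C1*(sin(b) + 1)^(7/4)/(sin(b) - 1)^(7/4)


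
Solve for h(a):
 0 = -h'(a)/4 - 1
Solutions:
 h(a) = C1 - 4*a


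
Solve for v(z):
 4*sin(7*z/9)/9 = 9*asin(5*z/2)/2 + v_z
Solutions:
 v(z) = C1 - 9*z*asin(5*z/2)/2 - 9*sqrt(4 - 25*z^2)/10 - 4*cos(7*z/9)/7


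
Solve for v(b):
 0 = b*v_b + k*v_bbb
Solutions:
 v(b) = C1 + Integral(C2*airyai(b*(-1/k)^(1/3)) + C3*airybi(b*(-1/k)^(1/3)), b)


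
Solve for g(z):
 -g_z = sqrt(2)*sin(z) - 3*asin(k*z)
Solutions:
 g(z) = C1 + 3*Piecewise((z*asin(k*z) + sqrt(-k^2*z^2 + 1)/k, Ne(k, 0)), (0, True)) + sqrt(2)*cos(z)


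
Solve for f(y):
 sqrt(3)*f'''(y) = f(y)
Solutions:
 f(y) = C3*exp(3^(5/6)*y/3) + (C1*sin(3^(1/3)*y/2) + C2*cos(3^(1/3)*y/2))*exp(-3^(5/6)*y/6)


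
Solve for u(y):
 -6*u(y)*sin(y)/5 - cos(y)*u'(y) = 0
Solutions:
 u(y) = C1*cos(y)^(6/5)


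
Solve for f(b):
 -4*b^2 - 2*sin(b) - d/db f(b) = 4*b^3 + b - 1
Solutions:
 f(b) = C1 - b^4 - 4*b^3/3 - b^2/2 + b + 2*cos(b)


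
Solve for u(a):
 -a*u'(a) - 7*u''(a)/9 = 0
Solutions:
 u(a) = C1 + C2*erf(3*sqrt(14)*a/14)


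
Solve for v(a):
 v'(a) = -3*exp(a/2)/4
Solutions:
 v(a) = C1 - 3*exp(a/2)/2


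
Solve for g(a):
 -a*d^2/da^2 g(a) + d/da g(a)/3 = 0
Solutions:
 g(a) = C1 + C2*a^(4/3)


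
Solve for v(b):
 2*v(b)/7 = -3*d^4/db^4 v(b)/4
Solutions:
 v(b) = (C1*sin(2^(1/4)*21^(3/4)*b/21) + C2*cos(2^(1/4)*21^(3/4)*b/21))*exp(-2^(1/4)*21^(3/4)*b/21) + (C3*sin(2^(1/4)*21^(3/4)*b/21) + C4*cos(2^(1/4)*21^(3/4)*b/21))*exp(2^(1/4)*21^(3/4)*b/21)


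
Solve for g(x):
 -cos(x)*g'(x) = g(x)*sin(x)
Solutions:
 g(x) = C1*cos(x)


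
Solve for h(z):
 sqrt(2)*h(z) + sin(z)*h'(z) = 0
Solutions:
 h(z) = C1*(cos(z) + 1)^(sqrt(2)/2)/(cos(z) - 1)^(sqrt(2)/2)


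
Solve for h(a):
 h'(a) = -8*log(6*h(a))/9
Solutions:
 9*Integral(1/(log(_y) + log(6)), (_y, h(a)))/8 = C1 - a


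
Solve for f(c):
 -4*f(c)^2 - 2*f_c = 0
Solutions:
 f(c) = 1/(C1 + 2*c)


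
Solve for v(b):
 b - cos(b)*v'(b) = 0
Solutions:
 v(b) = C1 + Integral(b/cos(b), b)


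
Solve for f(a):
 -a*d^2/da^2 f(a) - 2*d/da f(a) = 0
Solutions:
 f(a) = C1 + C2/a


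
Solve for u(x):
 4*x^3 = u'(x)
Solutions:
 u(x) = C1 + x^4


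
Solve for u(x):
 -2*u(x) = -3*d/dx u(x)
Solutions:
 u(x) = C1*exp(2*x/3)


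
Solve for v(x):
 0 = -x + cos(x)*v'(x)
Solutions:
 v(x) = C1 + Integral(x/cos(x), x)


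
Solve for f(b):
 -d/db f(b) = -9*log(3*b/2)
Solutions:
 f(b) = C1 + 9*b*log(b) - 9*b + b*log(19683/512)


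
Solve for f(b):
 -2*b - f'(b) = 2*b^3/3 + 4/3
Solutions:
 f(b) = C1 - b^4/6 - b^2 - 4*b/3


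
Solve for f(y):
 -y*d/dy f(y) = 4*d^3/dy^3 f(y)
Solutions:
 f(y) = C1 + Integral(C2*airyai(-2^(1/3)*y/2) + C3*airybi(-2^(1/3)*y/2), y)


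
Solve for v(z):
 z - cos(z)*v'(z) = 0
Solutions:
 v(z) = C1 + Integral(z/cos(z), z)


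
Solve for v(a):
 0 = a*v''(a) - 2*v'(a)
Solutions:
 v(a) = C1 + C2*a^3


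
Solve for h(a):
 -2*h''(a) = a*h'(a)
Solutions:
 h(a) = C1 + C2*erf(a/2)


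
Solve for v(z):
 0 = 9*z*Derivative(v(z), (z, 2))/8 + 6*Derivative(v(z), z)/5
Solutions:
 v(z) = C1 + C2/z^(1/15)


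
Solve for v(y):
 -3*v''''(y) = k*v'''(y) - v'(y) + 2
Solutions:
 v(y) = C1 + C2*exp(-y*(2*2^(1/3)*k^2/(2*k^3 + sqrt(-4*k^6 + (2*k^3 - 243)^2) - 243)^(1/3) + 2*k + 2^(2/3)*(2*k^3 + sqrt(-4*k^6 + (2*k^3 - 243)^2) - 243)^(1/3))/18) + C3*exp(y*(-8*2^(1/3)*k^2/((-1 + sqrt(3)*I)*(2*k^3 + sqrt(-4*k^6 + (2*k^3 - 243)^2) - 243)^(1/3)) - 4*k + 2^(2/3)*(2*k^3 + sqrt(-4*k^6 + (2*k^3 - 243)^2) - 243)^(1/3) - 2^(2/3)*sqrt(3)*I*(2*k^3 + sqrt(-4*k^6 + (2*k^3 - 243)^2) - 243)^(1/3))/36) + C4*exp(y*(8*2^(1/3)*k^2/((1 + sqrt(3)*I)*(2*k^3 + sqrt(-4*k^6 + (2*k^3 - 243)^2) - 243)^(1/3)) - 4*k + 2^(2/3)*(2*k^3 + sqrt(-4*k^6 + (2*k^3 - 243)^2) - 243)^(1/3) + 2^(2/3)*sqrt(3)*I*(2*k^3 + sqrt(-4*k^6 + (2*k^3 - 243)^2) - 243)^(1/3))/36) + 2*y


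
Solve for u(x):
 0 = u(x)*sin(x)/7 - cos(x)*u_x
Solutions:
 u(x) = C1/cos(x)^(1/7)


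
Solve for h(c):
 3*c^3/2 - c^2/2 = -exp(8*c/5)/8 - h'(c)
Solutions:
 h(c) = C1 - 3*c^4/8 + c^3/6 - 5*exp(8*c/5)/64


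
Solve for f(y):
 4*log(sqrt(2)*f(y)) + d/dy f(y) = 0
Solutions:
 Integral(1/(2*log(_y) + log(2)), (_y, f(y)))/2 = C1 - y


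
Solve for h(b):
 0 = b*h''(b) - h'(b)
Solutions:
 h(b) = C1 + C2*b^2
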